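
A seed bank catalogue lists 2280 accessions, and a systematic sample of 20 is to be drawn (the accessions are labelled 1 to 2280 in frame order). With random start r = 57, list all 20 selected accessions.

k = N/n = 2280/20 = 114
accession 1: 57
accession 2: 57 + 114 = 171
accession 3: 171 + 114 = 285
accession 4: 285 + 114 = 399
accession 5: 399 + 114 = 513
accession 6: 513 + 114 = 627
accession 7: 627 + 114 = 741
accession 8: 741 + 114 = 855
accession 9: 855 + 114 = 969
accession 10: 969 + 114 = 1083
accession 11: 1083 + 114 = 1197
accession 12: 1197 + 114 = 1311
accession 13: 1311 + 114 = 1425
accession 14: 1425 + 114 = 1539
accession 15: 1539 + 114 = 1653
accession 16: 1653 + 114 = 1767
accession 17: 1767 + 114 = 1881
accession 18: 1881 + 114 = 1995
accession 19: 1995 + 114 = 2109
accession 20: 2109 + 114 = 2223

57, 171, 285, 399, 513, 627, 741, 855, 969, 1083, 1197, 1311, 1425, 1539, 1653, 1767, 1881, 1995, 2109, 2223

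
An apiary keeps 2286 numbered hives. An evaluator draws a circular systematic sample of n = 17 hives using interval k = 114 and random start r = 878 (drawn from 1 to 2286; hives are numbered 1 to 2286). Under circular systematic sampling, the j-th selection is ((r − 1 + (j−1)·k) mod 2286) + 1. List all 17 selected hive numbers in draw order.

Selection 1: 878
Selection 2: 878 + 114 = 992
Selection 3: 992 + 114 = 1106
Selection 4: 1106 + 114 = 1220
Selection 5: 1220 + 114 = 1334
Selection 6: 1334 + 114 = 1448
Selection 7: 1448 + 114 = 1562
Selection 8: 1562 + 114 = 1676
Selection 9: 1676 + 114 = 1790
Selection 10: 1790 + 114 = 1904
Selection 11: 1904 + 114 = 2018
Selection 12: 2018 + 114 = 2132
Selection 13: 2132 + 114 = 2246
Selection 14: 2246 + 114 = 2360 → 2360 − 2286 = 74
Selection 15: 74 + 114 = 188
Selection 16: 188 + 114 = 302
Selection 17: 302 + 114 = 416

878, 992, 1106, 1220, 1334, 1448, 1562, 1676, 1790, 1904, 2018, 2132, 2246, 74, 188, 302, 416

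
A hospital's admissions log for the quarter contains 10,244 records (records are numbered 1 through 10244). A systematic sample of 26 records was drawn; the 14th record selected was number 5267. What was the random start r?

145

k = 10244/26 = 394
r = 5267 − (14−1)×394 = 5267 − 5122 = 145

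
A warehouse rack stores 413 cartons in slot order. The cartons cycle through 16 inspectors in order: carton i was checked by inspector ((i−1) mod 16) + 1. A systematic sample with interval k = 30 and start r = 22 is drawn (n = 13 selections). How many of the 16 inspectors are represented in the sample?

Consecutive selections differ by k = 30, so their inspector numbers differ by 30 mod 16 = 14.
gcd(30, 16) = 2, so the sample visits 16/2 = 8 distinct residues mod 16.
Start 22 is inspector 6; the inspectors hit are 2, 4, 6, 8, 10, 12, 14, 16.

8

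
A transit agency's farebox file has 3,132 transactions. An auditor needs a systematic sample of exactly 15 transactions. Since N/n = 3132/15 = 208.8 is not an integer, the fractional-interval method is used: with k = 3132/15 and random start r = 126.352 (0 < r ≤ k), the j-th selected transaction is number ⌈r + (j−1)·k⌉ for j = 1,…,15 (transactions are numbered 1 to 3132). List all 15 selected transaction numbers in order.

127, 336, 544, 753, 962, 1171, 1380, 1588, 1797, 2006, 2215, 2424, 2632, 2841, 3050

j=1: r + 0k = 126.352 → ⌈·⌉ = 127
j=2: r + 1k = 335.152 → ⌈·⌉ = 336
j=3: r + 2k = 543.952 → ⌈·⌉ = 544
j=4: r + 3k = 752.752 → ⌈·⌉ = 753
j=5: r + 4k = 961.552 → ⌈·⌉ = 962
j=6: r + 5k = 1170.352 → ⌈·⌉ = 1171
j=7: r + 6k = 1379.152 → ⌈·⌉ = 1380
j=8: r + 7k = 1587.952 → ⌈·⌉ = 1588
j=9: r + 8k = 1796.752 → ⌈·⌉ = 1797
j=10: r + 9k = 2005.552 → ⌈·⌉ = 2006
j=11: r + 10k = 2214.352 → ⌈·⌉ = 2215
j=12: r + 11k = 2423.152 → ⌈·⌉ = 2424
j=13: r + 12k = 2631.952 → ⌈·⌉ = 2632
j=14: r + 13k = 2840.752 → ⌈·⌉ = 2841
j=15: r + 14k = 3049.552 → ⌈·⌉ = 3050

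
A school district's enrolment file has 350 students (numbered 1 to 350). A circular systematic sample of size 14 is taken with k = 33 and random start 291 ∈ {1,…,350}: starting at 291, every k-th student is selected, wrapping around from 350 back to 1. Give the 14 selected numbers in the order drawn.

291, 324, 7, 40, 73, 106, 139, 172, 205, 238, 271, 304, 337, 20

Selection 1: 291
Selection 2: 291 + 33 = 324
Selection 3: 324 + 33 = 357 → 357 − 350 = 7
Selection 4: 7 + 33 = 40
Selection 5: 40 + 33 = 73
Selection 6: 73 + 33 = 106
Selection 7: 106 + 33 = 139
Selection 8: 139 + 33 = 172
Selection 9: 172 + 33 = 205
Selection 10: 205 + 33 = 238
Selection 11: 238 + 33 = 271
Selection 12: 271 + 33 = 304
Selection 13: 304 + 33 = 337
Selection 14: 337 + 33 = 370 → 370 − 350 = 20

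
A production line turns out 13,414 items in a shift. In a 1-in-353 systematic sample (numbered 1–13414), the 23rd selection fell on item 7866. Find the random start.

k = 353
r = 7866 − (23−1)×353 = 7866 − 7766 = 100

100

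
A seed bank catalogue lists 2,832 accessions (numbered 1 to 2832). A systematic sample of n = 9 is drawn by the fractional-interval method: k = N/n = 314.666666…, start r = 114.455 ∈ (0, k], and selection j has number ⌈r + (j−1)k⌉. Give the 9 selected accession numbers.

115, 430, 744, 1059, 1374, 1688, 2003, 2318, 2632

j=1: r + 0k = 114.455 → ⌈·⌉ = 115
j=2: r + 1k = 429.121666… → ⌈·⌉ = 430
j=3: r + 2k = 743.788333… → ⌈·⌉ = 744
j=4: r + 3k = 1058.455 → ⌈·⌉ = 1059
j=5: r + 4k = 1373.121666… → ⌈·⌉ = 1374
j=6: r + 5k = 1687.788333… → ⌈·⌉ = 1688
j=7: r + 6k = 2002.455 → ⌈·⌉ = 2003
j=8: r + 7k = 2317.121666… → ⌈·⌉ = 2318
j=9: r + 8k = 2631.788333… → ⌈·⌉ = 2632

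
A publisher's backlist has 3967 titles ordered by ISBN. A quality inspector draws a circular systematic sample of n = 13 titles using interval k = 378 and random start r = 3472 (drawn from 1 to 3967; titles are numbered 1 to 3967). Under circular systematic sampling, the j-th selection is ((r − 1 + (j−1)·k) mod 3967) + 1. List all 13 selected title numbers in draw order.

Selection 1: 3472
Selection 2: 3472 + 378 = 3850
Selection 3: 3850 + 378 = 4228 → 4228 − 3967 = 261
Selection 4: 261 + 378 = 639
Selection 5: 639 + 378 = 1017
Selection 6: 1017 + 378 = 1395
Selection 7: 1395 + 378 = 1773
Selection 8: 1773 + 378 = 2151
Selection 9: 2151 + 378 = 2529
Selection 10: 2529 + 378 = 2907
Selection 11: 2907 + 378 = 3285
Selection 12: 3285 + 378 = 3663
Selection 13: 3663 + 378 = 4041 → 4041 − 3967 = 74

3472, 3850, 261, 639, 1017, 1395, 1773, 2151, 2529, 2907, 3285, 3663, 74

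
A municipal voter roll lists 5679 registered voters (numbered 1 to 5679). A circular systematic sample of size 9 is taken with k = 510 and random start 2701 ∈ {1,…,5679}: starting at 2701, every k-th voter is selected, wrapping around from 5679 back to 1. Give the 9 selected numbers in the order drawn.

2701, 3211, 3721, 4231, 4741, 5251, 82, 592, 1102

Selection 1: 2701
Selection 2: 2701 + 510 = 3211
Selection 3: 3211 + 510 = 3721
Selection 4: 3721 + 510 = 4231
Selection 5: 4231 + 510 = 4741
Selection 6: 4741 + 510 = 5251
Selection 7: 5251 + 510 = 5761 → 5761 − 5679 = 82
Selection 8: 82 + 510 = 592
Selection 9: 592 + 510 = 1102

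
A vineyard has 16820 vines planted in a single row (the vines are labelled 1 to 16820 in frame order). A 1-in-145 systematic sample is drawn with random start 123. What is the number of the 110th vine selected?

k = 145
110th selection = r + (110−1)·k = 123 + 109×145 = 123 + 15805 = 15928

15928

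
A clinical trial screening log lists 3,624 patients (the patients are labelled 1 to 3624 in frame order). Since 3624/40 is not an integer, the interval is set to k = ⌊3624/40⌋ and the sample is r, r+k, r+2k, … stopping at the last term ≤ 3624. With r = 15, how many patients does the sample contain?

41

k = ⌊3624/40⌋ = 90
Achieved size = ⌊(3624 − 15)/90⌋ + 1 = ⌊3609/90⌋ + 1 = 40 + 1 = 41
(last selection: 15 + 40×90 = 3615 ≤ 3624; next would be 3705 > 3624)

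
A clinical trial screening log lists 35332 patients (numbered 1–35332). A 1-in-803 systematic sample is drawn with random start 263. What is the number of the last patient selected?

k = 803
44th selection = r + (44−1)·k = 263 + 43×803 = 263 + 34529 = 34792

34792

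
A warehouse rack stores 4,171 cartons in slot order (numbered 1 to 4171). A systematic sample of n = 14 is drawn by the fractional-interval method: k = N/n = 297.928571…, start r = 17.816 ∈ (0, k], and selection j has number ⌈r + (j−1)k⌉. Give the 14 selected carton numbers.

18, 316, 614, 912, 1210, 1508, 1806, 2104, 2402, 2700, 2998, 3296, 3593, 3891

j=1: r + 0k = 17.816 → ⌈·⌉ = 18
j=2: r + 1k = 315.744571… → ⌈·⌉ = 316
j=3: r + 2k = 613.673142… → ⌈·⌉ = 614
j=4: r + 3k = 911.601714… → ⌈·⌉ = 912
j=5: r + 4k = 1209.530285… → ⌈·⌉ = 1210
j=6: r + 5k = 1507.458857… → ⌈·⌉ = 1508
j=7: r + 6k = 1805.387428… → ⌈·⌉ = 1806
j=8: r + 7k = 2103.316 → ⌈·⌉ = 2104
j=9: r + 8k = 2401.244571… → ⌈·⌉ = 2402
j=10: r + 9k = 2699.173142… → ⌈·⌉ = 2700
j=11: r + 10k = 2997.101714… → ⌈·⌉ = 2998
j=12: r + 11k = 3295.030285… → ⌈·⌉ = 3296
j=13: r + 12k = 3592.958857… → ⌈·⌉ = 3593
j=14: r + 13k = 3890.887428… → ⌈·⌉ = 3891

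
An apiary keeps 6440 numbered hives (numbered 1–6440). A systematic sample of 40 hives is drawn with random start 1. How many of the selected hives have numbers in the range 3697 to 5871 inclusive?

k = 6440/40 = 161
First selection ≥ 3697: 1 + ⌈(3697−1)/161⌉·161 = 1 + 23×161 = 3704
Last selection ≤ 5871: 1 + ⌊(5871−1)/161⌋·161 = 1 + 36×161 = 5797
Count = 36 − 23 + 1 = 14

14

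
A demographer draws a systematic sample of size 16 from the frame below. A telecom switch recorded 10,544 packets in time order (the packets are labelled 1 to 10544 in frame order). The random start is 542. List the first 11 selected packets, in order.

542, 1201, 1860, 2519, 3178, 3837, 4496, 5155, 5814, 6473, 7132

k = N/n = 10544/16 = 659
packet 1: 542
packet 2: 542 + 659 = 1201
packet 3: 1201 + 659 = 1860
packet 4: 1860 + 659 = 2519
packet 5: 2519 + 659 = 3178
packet 6: 3178 + 659 = 3837
packet 7: 3837 + 659 = 4496
packet 8: 4496 + 659 = 5155
packet 9: 5155 + 659 = 5814
packet 10: 5814 + 659 = 6473
packet 11: 6473 + 659 = 7132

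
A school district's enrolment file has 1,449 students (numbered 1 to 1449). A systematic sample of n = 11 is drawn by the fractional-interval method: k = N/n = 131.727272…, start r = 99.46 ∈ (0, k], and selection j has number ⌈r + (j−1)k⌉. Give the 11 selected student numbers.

j=1: r + 0k = 99.46 → ⌈·⌉ = 100
j=2: r + 1k = 231.187272… → ⌈·⌉ = 232
j=3: r + 2k = 362.914545… → ⌈·⌉ = 363
j=4: r + 3k = 494.641818… → ⌈·⌉ = 495
j=5: r + 4k = 626.369090… → ⌈·⌉ = 627
j=6: r + 5k = 758.096363… → ⌈·⌉ = 759
j=7: r + 6k = 889.823636… → ⌈·⌉ = 890
j=8: r + 7k = 1021.550909… → ⌈·⌉ = 1022
j=9: r + 8k = 1153.278181… → ⌈·⌉ = 1154
j=10: r + 9k = 1285.005454… → ⌈·⌉ = 1286
j=11: r + 10k = 1416.732727… → ⌈·⌉ = 1417

100, 232, 363, 495, 627, 759, 890, 1022, 1154, 1286, 1417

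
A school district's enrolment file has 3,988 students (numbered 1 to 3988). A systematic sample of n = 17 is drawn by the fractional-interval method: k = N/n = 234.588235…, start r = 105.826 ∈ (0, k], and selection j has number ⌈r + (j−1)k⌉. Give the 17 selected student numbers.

j=1: r + 0k = 105.826 → ⌈·⌉ = 106
j=2: r + 1k = 340.414235… → ⌈·⌉ = 341
j=3: r + 2k = 575.002470… → ⌈·⌉ = 576
j=4: r + 3k = 809.590705… → ⌈·⌉ = 810
j=5: r + 4k = 1044.178941… → ⌈·⌉ = 1045
j=6: r + 5k = 1278.767176… → ⌈·⌉ = 1279
j=7: r + 6k = 1513.355411… → ⌈·⌉ = 1514
j=8: r + 7k = 1747.943647… → ⌈·⌉ = 1748
j=9: r + 8k = 1982.531882… → ⌈·⌉ = 1983
j=10: r + 9k = 2217.120117… → ⌈·⌉ = 2218
j=11: r + 10k = 2451.708352… → ⌈·⌉ = 2452
j=12: r + 11k = 2686.296588… → ⌈·⌉ = 2687
j=13: r + 12k = 2920.884823… → ⌈·⌉ = 2921
j=14: r + 13k = 3155.473058… → ⌈·⌉ = 3156
j=15: r + 14k = 3390.061294… → ⌈·⌉ = 3391
j=16: r + 15k = 3624.649529… → ⌈·⌉ = 3625
j=17: r + 16k = 3859.237764… → ⌈·⌉ = 3860

106, 341, 576, 810, 1045, 1279, 1514, 1748, 1983, 2218, 2452, 2687, 2921, 3156, 3391, 3625, 3860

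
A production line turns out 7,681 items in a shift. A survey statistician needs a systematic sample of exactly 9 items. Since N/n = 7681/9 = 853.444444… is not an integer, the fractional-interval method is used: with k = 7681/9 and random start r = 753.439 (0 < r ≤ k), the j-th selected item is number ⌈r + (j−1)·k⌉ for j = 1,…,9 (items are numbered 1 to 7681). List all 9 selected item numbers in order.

754, 1607, 2461, 3314, 4168, 5021, 5875, 6728, 7581

j=1: r + 0k = 753.439 → ⌈·⌉ = 754
j=2: r + 1k = 1606.883444… → ⌈·⌉ = 1607
j=3: r + 2k = 2460.327888… → ⌈·⌉ = 2461
j=4: r + 3k = 3313.772333… → ⌈·⌉ = 3314
j=5: r + 4k = 4167.216777… → ⌈·⌉ = 4168
j=6: r + 5k = 5020.661222… → ⌈·⌉ = 5021
j=7: r + 6k = 5874.105666… → ⌈·⌉ = 5875
j=8: r + 7k = 6727.550111… → ⌈·⌉ = 6728
j=9: r + 8k = 7580.994555… → ⌈·⌉ = 7581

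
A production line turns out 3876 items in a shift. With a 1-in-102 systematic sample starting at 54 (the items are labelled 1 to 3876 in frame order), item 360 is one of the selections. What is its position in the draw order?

k = 102
position = (360 − 54)/102 + 1 = 306/102 + 1 = 3 + 1 = 4

4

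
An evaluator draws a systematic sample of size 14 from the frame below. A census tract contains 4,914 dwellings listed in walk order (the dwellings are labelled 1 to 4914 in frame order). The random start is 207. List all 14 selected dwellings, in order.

207, 558, 909, 1260, 1611, 1962, 2313, 2664, 3015, 3366, 3717, 4068, 4419, 4770

k = N/n = 4914/14 = 351
dwelling 1: 207
dwelling 2: 207 + 351 = 558
dwelling 3: 558 + 351 = 909
dwelling 4: 909 + 351 = 1260
dwelling 5: 1260 + 351 = 1611
dwelling 6: 1611 + 351 = 1962
dwelling 7: 1962 + 351 = 2313
dwelling 8: 2313 + 351 = 2664
dwelling 9: 2664 + 351 = 3015
dwelling 10: 3015 + 351 = 3366
dwelling 11: 3366 + 351 = 3717
dwelling 12: 3717 + 351 = 4068
dwelling 13: 4068 + 351 = 4419
dwelling 14: 4419 + 351 = 4770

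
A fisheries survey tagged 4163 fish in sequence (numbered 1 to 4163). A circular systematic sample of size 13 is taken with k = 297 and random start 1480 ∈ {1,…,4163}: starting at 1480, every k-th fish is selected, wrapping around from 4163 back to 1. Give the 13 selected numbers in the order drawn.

1480, 1777, 2074, 2371, 2668, 2965, 3262, 3559, 3856, 4153, 287, 584, 881

Selection 1: 1480
Selection 2: 1480 + 297 = 1777
Selection 3: 1777 + 297 = 2074
Selection 4: 2074 + 297 = 2371
Selection 5: 2371 + 297 = 2668
Selection 6: 2668 + 297 = 2965
Selection 7: 2965 + 297 = 3262
Selection 8: 3262 + 297 = 3559
Selection 9: 3559 + 297 = 3856
Selection 10: 3856 + 297 = 4153
Selection 11: 4153 + 297 = 4450 → 4450 − 4163 = 287
Selection 12: 287 + 297 = 584
Selection 13: 584 + 297 = 881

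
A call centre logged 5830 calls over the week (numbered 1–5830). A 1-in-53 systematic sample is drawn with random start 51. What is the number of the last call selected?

5828

k = 53
110th selection = r + (110−1)·k = 51 + 109×53 = 51 + 5777 = 5828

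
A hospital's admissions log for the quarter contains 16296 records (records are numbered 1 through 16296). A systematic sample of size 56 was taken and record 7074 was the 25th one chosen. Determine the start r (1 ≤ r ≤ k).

90

k = 16296/56 = 291
r = 7074 − (25−1)×291 = 7074 − 6984 = 90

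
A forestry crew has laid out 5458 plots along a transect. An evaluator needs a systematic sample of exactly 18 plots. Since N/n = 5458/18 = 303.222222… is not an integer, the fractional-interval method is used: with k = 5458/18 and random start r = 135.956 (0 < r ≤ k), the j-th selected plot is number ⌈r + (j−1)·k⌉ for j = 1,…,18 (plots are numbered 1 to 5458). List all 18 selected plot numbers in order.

j=1: r + 0k = 135.956 → ⌈·⌉ = 136
j=2: r + 1k = 439.178222… → ⌈·⌉ = 440
j=3: r + 2k = 742.400444… → ⌈·⌉ = 743
j=4: r + 3k = 1045.622666… → ⌈·⌉ = 1046
j=5: r + 4k = 1348.844888… → ⌈·⌉ = 1349
j=6: r + 5k = 1652.067111… → ⌈·⌉ = 1653
j=7: r + 6k = 1955.289333… → ⌈·⌉ = 1956
j=8: r + 7k = 2258.511555… → ⌈·⌉ = 2259
j=9: r + 8k = 2561.733777… → ⌈·⌉ = 2562
j=10: r + 9k = 2864.956 → ⌈·⌉ = 2865
j=11: r + 10k = 3168.178222… → ⌈·⌉ = 3169
j=12: r + 11k = 3471.400444… → ⌈·⌉ = 3472
j=13: r + 12k = 3774.622666… → ⌈·⌉ = 3775
j=14: r + 13k = 4077.844888… → ⌈·⌉ = 4078
j=15: r + 14k = 4381.067111… → ⌈·⌉ = 4382
j=16: r + 15k = 4684.289333… → ⌈·⌉ = 4685
j=17: r + 16k = 4987.511555… → ⌈·⌉ = 4988
j=18: r + 17k = 5290.733777… → ⌈·⌉ = 5291

136, 440, 743, 1046, 1349, 1653, 1956, 2259, 2562, 2865, 3169, 3472, 3775, 4078, 4382, 4685, 4988, 5291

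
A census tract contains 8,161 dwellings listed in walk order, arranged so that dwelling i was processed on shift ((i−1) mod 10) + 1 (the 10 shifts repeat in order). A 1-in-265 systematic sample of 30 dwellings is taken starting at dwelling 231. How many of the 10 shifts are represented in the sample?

Consecutive selections differ by k = 265, so their shift numbers differ by 265 mod 10 = 5.
gcd(265, 10) = 5, so the sample visits 10/5 = 2 distinct residues mod 10.
Start 231 is shift 1; the shifts hit are 1, 6.

2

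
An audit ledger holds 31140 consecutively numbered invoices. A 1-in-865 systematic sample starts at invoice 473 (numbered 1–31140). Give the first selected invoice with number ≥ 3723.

3933

k = 865
Steps past start: ⌈(3723 − 473)/865⌉ = ⌈3250/865⌉ = 4
Selected invoice: 473 + 4×865 = 3933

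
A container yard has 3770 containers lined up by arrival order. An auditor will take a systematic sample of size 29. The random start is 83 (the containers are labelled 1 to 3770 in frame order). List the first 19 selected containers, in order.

83, 213, 343, 473, 603, 733, 863, 993, 1123, 1253, 1383, 1513, 1643, 1773, 1903, 2033, 2163, 2293, 2423

k = N/n = 3770/29 = 130
container 1: 83
container 2: 83 + 130 = 213
container 3: 213 + 130 = 343
container 4: 343 + 130 = 473
container 5: 473 + 130 = 603
container 6: 603 + 130 = 733
container 7: 733 + 130 = 863
container 8: 863 + 130 = 993
container 9: 993 + 130 = 1123
container 10: 1123 + 130 = 1253
container 11: 1253 + 130 = 1383
container 12: 1383 + 130 = 1513
container 13: 1513 + 130 = 1643
container 14: 1643 + 130 = 1773
container 15: 1773 + 130 = 1903
container 16: 1903 + 130 = 2033
container 17: 2033 + 130 = 2163
container 18: 2163 + 130 = 2293
container 19: 2293 + 130 = 2423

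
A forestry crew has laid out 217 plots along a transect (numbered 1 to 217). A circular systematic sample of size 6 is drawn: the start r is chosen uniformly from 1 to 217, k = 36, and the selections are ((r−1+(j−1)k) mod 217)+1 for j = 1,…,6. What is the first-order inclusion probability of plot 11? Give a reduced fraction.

6/217

For each position j, as r ranges over 1…217 the j-th selection hits every plot exactly once, so plot 11 is selected for exactly 6 of the 217 starts.
Inclusion probability = 6/217.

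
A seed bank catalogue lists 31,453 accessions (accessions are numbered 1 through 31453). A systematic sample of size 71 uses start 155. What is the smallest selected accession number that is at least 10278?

10344

k = 31453/71 = 443
Steps past start: ⌈(10278 − 155)/443⌉ = ⌈10123/443⌉ = 23
Selected accession: 155 + 23×443 = 10344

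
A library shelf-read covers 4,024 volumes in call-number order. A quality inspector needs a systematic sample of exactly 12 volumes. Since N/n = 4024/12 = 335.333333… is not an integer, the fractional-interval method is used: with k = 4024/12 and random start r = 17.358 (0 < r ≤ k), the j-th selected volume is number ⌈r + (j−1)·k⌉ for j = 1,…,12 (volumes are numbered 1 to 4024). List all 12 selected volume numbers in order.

j=1: r + 0k = 17.358 → ⌈·⌉ = 18
j=2: r + 1k = 352.691333… → ⌈·⌉ = 353
j=3: r + 2k = 688.024666… → ⌈·⌉ = 689
j=4: r + 3k = 1023.358 → ⌈·⌉ = 1024
j=5: r + 4k = 1358.691333… → ⌈·⌉ = 1359
j=6: r + 5k = 1694.024666… → ⌈·⌉ = 1695
j=7: r + 6k = 2029.358 → ⌈·⌉ = 2030
j=8: r + 7k = 2364.691333… → ⌈·⌉ = 2365
j=9: r + 8k = 2700.024666… → ⌈·⌉ = 2701
j=10: r + 9k = 3035.358 → ⌈·⌉ = 3036
j=11: r + 10k = 3370.691333… → ⌈·⌉ = 3371
j=12: r + 11k = 3706.024666… → ⌈·⌉ = 3707

18, 353, 689, 1024, 1359, 1695, 2030, 2365, 2701, 3036, 3371, 3707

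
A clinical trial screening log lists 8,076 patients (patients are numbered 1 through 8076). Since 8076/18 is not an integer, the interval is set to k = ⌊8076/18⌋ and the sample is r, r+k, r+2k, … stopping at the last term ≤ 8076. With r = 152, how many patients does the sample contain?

k = ⌊8076/18⌋ = 448
Achieved size = ⌊(8076 − 152)/448⌋ + 1 = ⌊7924/448⌋ + 1 = 17 + 1 = 18
(last selection: 152 + 17×448 = 7768 ≤ 8076; next would be 8216 > 8076)

18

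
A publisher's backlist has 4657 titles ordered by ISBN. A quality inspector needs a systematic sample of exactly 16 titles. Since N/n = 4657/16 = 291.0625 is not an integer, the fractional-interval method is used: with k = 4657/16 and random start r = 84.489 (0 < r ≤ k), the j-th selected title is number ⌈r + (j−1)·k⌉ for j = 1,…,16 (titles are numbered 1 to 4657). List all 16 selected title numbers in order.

85, 376, 667, 958, 1249, 1540, 1831, 2122, 2413, 2705, 2996, 3287, 3578, 3869, 4160, 4451

j=1: r + 0k = 84.489 → ⌈·⌉ = 85
j=2: r + 1k = 375.5515 → ⌈·⌉ = 376
j=3: r + 2k = 666.614 → ⌈·⌉ = 667
j=4: r + 3k = 957.6765 → ⌈·⌉ = 958
j=5: r + 4k = 1248.739 → ⌈·⌉ = 1249
j=6: r + 5k = 1539.8015 → ⌈·⌉ = 1540
j=7: r + 6k = 1830.864 → ⌈·⌉ = 1831
j=8: r + 7k = 2121.9265 → ⌈·⌉ = 2122
j=9: r + 8k = 2412.989 → ⌈·⌉ = 2413
j=10: r + 9k = 2704.0515 → ⌈·⌉ = 2705
j=11: r + 10k = 2995.114 → ⌈·⌉ = 2996
j=12: r + 11k = 3286.1765 → ⌈·⌉ = 3287
j=13: r + 12k = 3577.239 → ⌈·⌉ = 3578
j=14: r + 13k = 3868.3015 → ⌈·⌉ = 3869
j=15: r + 14k = 4159.364 → ⌈·⌉ = 4160
j=16: r + 15k = 4450.4265 → ⌈·⌉ = 4451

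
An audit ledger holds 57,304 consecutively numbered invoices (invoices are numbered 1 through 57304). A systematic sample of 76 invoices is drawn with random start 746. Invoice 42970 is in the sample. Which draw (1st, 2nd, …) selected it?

57

k = 57304/76 = 754
position = (42970 − 746)/754 + 1 = 42224/754 + 1 = 56 + 1 = 57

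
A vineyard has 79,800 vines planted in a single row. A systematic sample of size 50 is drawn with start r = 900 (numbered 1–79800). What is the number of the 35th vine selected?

55164

k = 79800/50 = 1596
35th selection = r + (35−1)·k = 900 + 34×1596 = 900 + 54264 = 55164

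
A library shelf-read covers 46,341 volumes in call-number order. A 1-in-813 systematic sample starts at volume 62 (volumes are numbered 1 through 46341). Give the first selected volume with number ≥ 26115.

k = 813
Steps past start: ⌈(26115 − 62)/813⌉ = ⌈26053/813⌉ = 33
Selected volume: 62 + 33×813 = 26891

26891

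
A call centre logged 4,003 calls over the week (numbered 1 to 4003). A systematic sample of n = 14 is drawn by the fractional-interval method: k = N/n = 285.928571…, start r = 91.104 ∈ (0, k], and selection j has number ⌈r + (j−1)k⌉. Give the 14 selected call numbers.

j=1: r + 0k = 91.104 → ⌈·⌉ = 92
j=2: r + 1k = 377.032571… → ⌈·⌉ = 378
j=3: r + 2k = 662.961142… → ⌈·⌉ = 663
j=4: r + 3k = 948.889714… → ⌈·⌉ = 949
j=5: r + 4k = 1234.818285… → ⌈·⌉ = 1235
j=6: r + 5k = 1520.746857… → ⌈·⌉ = 1521
j=7: r + 6k = 1806.675428… → ⌈·⌉ = 1807
j=8: r + 7k = 2092.604 → ⌈·⌉ = 2093
j=9: r + 8k = 2378.532571… → ⌈·⌉ = 2379
j=10: r + 9k = 2664.461142… → ⌈·⌉ = 2665
j=11: r + 10k = 2950.389714… → ⌈·⌉ = 2951
j=12: r + 11k = 3236.318285… → ⌈·⌉ = 3237
j=13: r + 12k = 3522.246857… → ⌈·⌉ = 3523
j=14: r + 13k = 3808.175428… → ⌈·⌉ = 3809

92, 378, 663, 949, 1235, 1521, 1807, 2093, 2379, 2665, 2951, 3237, 3523, 3809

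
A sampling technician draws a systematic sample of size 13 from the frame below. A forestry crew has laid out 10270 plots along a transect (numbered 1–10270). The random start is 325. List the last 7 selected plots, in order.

k = N/n = 10270/13 = 790
7th selection = 325 + 6×790 = 5065
8th: 5065 + 790 = 5855
9th: 5855 + 790 = 6645
10th: 6645 + 790 = 7435
11th: 7435 + 790 = 8225
12th: 8225 + 790 = 9015
13th: 9015 + 790 = 9805

5065, 5855, 6645, 7435, 8225, 9015, 9805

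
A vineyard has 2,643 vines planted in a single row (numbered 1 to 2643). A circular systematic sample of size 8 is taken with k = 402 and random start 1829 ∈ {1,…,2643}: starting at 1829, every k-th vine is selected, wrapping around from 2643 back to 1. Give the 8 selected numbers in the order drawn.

Selection 1: 1829
Selection 2: 1829 + 402 = 2231
Selection 3: 2231 + 402 = 2633
Selection 4: 2633 + 402 = 3035 → 3035 − 2643 = 392
Selection 5: 392 + 402 = 794
Selection 6: 794 + 402 = 1196
Selection 7: 1196 + 402 = 1598
Selection 8: 1598 + 402 = 2000

1829, 2231, 2633, 392, 794, 1196, 1598, 2000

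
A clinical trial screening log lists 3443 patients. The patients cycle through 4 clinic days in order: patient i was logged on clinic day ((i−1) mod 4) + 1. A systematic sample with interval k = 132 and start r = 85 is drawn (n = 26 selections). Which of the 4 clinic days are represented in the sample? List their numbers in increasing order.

1

Consecutive selections differ by k = 132, so their clinic day numbers differ by 132 mod 4 = 0.
gcd(132, 4) = 4, so the sample visits 4/4 = 1 distinct residues mod 4.
Start 85 is clinic day 1; the clinic days hit are 1.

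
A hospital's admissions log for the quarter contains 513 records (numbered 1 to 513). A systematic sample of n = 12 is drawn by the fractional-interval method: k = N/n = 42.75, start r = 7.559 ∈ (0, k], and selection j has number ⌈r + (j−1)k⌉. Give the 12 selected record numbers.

8, 51, 94, 136, 179, 222, 265, 307, 350, 393, 436, 478

j=1: r + 0k = 7.559 → ⌈·⌉ = 8
j=2: r + 1k = 50.309 → ⌈·⌉ = 51
j=3: r + 2k = 93.059 → ⌈·⌉ = 94
j=4: r + 3k = 135.809 → ⌈·⌉ = 136
j=5: r + 4k = 178.559 → ⌈·⌉ = 179
j=6: r + 5k = 221.309 → ⌈·⌉ = 222
j=7: r + 6k = 264.059 → ⌈·⌉ = 265
j=8: r + 7k = 306.809 → ⌈·⌉ = 307
j=9: r + 8k = 349.559 → ⌈·⌉ = 350
j=10: r + 9k = 392.309 → ⌈·⌉ = 393
j=11: r + 10k = 435.059 → ⌈·⌉ = 436
j=12: r + 11k = 477.809 → ⌈·⌉ = 478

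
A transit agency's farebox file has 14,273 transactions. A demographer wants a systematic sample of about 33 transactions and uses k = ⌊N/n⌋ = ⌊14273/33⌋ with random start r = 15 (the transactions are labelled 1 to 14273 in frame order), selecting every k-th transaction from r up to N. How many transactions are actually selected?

k = ⌊14273/33⌋ = 432
Achieved size = ⌊(14273 − 15)/432⌋ + 1 = ⌊14258/432⌋ + 1 = 33 + 1 = 34
(last selection: 15 + 33×432 = 14271 ≤ 14273; next would be 14703 > 14273)

34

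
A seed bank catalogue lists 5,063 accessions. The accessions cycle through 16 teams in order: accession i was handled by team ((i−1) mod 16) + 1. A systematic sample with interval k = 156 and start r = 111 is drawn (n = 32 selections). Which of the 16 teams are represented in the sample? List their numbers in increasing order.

3, 7, 11, 15

Consecutive selections differ by k = 156, so their team numbers differ by 156 mod 16 = 12.
gcd(156, 16) = 4, so the sample visits 16/4 = 4 distinct residues mod 16.
Start 111 is team 15; the teams hit are 3, 7, 11, 15.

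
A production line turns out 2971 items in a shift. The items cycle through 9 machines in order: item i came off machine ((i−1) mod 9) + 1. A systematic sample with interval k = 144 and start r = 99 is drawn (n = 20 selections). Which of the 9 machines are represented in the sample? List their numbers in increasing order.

9

Consecutive selections differ by k = 144, so their machine numbers differ by 144 mod 9 = 0.
gcd(144, 9) = 9, so the sample visits 9/9 = 1 distinct residues mod 9.
Start 99 is machine 9; the machines hit are 9.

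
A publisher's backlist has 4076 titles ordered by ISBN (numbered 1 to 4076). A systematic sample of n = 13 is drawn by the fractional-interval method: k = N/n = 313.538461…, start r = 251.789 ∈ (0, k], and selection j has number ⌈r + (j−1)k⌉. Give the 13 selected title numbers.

252, 566, 879, 1193, 1506, 1820, 2134, 2447, 2761, 3074, 3388, 3701, 4015

j=1: r + 0k = 251.789 → ⌈·⌉ = 252
j=2: r + 1k = 565.327461… → ⌈·⌉ = 566
j=3: r + 2k = 878.865923… → ⌈·⌉ = 879
j=4: r + 3k = 1192.404384… → ⌈·⌉ = 1193
j=5: r + 4k = 1505.942846… → ⌈·⌉ = 1506
j=6: r + 5k = 1819.481307… → ⌈·⌉ = 1820
j=7: r + 6k = 2133.019769… → ⌈·⌉ = 2134
j=8: r + 7k = 2446.558230… → ⌈·⌉ = 2447
j=9: r + 8k = 2760.096692… → ⌈·⌉ = 2761
j=10: r + 9k = 3073.635153… → ⌈·⌉ = 3074
j=11: r + 10k = 3387.173615… → ⌈·⌉ = 3388
j=12: r + 11k = 3700.712076… → ⌈·⌉ = 3701
j=13: r + 12k = 4014.250538… → ⌈·⌉ = 4015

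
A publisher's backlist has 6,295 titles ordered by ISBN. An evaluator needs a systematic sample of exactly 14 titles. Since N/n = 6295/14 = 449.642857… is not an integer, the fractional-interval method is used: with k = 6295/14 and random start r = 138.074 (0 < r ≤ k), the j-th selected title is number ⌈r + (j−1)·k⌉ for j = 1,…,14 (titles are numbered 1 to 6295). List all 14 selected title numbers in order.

139, 588, 1038, 1488, 1937, 2387, 2836, 3286, 3736, 4185, 4635, 5085, 5534, 5984

j=1: r + 0k = 138.074 → ⌈·⌉ = 139
j=2: r + 1k = 587.716857… → ⌈·⌉ = 588
j=3: r + 2k = 1037.359714… → ⌈·⌉ = 1038
j=4: r + 3k = 1487.002571… → ⌈·⌉ = 1488
j=5: r + 4k = 1936.645428… → ⌈·⌉ = 1937
j=6: r + 5k = 2386.288285… → ⌈·⌉ = 2387
j=7: r + 6k = 2835.931142… → ⌈·⌉ = 2836
j=8: r + 7k = 3285.574 → ⌈·⌉ = 3286
j=9: r + 8k = 3735.216857… → ⌈·⌉ = 3736
j=10: r + 9k = 4184.859714… → ⌈·⌉ = 4185
j=11: r + 10k = 4634.502571… → ⌈·⌉ = 4635
j=12: r + 11k = 5084.145428… → ⌈·⌉ = 5085
j=13: r + 12k = 5533.788285… → ⌈·⌉ = 5534
j=14: r + 13k = 5983.431142… → ⌈·⌉ = 5984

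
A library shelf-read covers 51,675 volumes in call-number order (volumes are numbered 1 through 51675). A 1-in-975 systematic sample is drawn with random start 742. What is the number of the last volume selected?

51442

k = 975
53rd selection = r + (53−1)·k = 742 + 52×975 = 742 + 50700 = 51442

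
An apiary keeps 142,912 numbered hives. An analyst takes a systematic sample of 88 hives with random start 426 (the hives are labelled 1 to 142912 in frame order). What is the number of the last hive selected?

k = 142912/88 = 1624
88th selection = r + (88−1)·k = 426 + 87×1624 = 426 + 141288 = 141714

141714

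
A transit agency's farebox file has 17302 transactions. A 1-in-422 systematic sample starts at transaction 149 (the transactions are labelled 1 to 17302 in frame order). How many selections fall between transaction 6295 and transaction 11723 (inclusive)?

13

k = 422
First selection ≥ 6295: 149 + ⌈(6295−149)/422⌉·422 = 149 + 15×422 = 6479
Last selection ≤ 11723: 149 + ⌊(11723−149)/422⌋·422 = 149 + 27×422 = 11543
Count = 27 − 15 + 1 = 13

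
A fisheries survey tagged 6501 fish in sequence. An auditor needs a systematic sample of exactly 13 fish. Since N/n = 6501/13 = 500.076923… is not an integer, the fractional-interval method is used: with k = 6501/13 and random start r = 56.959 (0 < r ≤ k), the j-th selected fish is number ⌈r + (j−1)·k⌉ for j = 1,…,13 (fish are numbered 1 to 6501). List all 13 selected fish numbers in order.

j=1: r + 0k = 56.959 → ⌈·⌉ = 57
j=2: r + 1k = 557.035923… → ⌈·⌉ = 558
j=3: r + 2k = 1057.112846… → ⌈·⌉ = 1058
j=4: r + 3k = 1557.189769… → ⌈·⌉ = 1558
j=5: r + 4k = 2057.266692… → ⌈·⌉ = 2058
j=6: r + 5k = 2557.343615… → ⌈·⌉ = 2558
j=7: r + 6k = 3057.420538… → ⌈·⌉ = 3058
j=8: r + 7k = 3557.497461… → ⌈·⌉ = 3558
j=9: r + 8k = 4057.574384… → ⌈·⌉ = 4058
j=10: r + 9k = 4557.651307… → ⌈·⌉ = 4558
j=11: r + 10k = 5057.728230… → ⌈·⌉ = 5058
j=12: r + 11k = 5557.805153… → ⌈·⌉ = 5558
j=13: r + 12k = 6057.882076… → ⌈·⌉ = 6058

57, 558, 1058, 1558, 2058, 2558, 3058, 3558, 4058, 4558, 5058, 5558, 6058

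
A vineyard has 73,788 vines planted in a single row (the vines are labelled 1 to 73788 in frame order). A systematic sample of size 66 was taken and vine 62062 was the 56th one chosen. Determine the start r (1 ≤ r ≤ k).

572

k = 73788/66 = 1118
r = 62062 − (56−1)×1118 = 62062 − 61490 = 572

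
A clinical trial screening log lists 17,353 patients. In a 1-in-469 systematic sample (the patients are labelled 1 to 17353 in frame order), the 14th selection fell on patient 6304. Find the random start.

k = 469
r = 6304 − (14−1)×469 = 6304 − 6097 = 207

207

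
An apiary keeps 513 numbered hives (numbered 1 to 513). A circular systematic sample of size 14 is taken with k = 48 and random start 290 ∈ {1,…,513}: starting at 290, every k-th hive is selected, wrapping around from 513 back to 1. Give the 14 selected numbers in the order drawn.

290, 338, 386, 434, 482, 17, 65, 113, 161, 209, 257, 305, 353, 401

Selection 1: 290
Selection 2: 290 + 48 = 338
Selection 3: 338 + 48 = 386
Selection 4: 386 + 48 = 434
Selection 5: 434 + 48 = 482
Selection 6: 482 + 48 = 530 → 530 − 513 = 17
Selection 7: 17 + 48 = 65
Selection 8: 65 + 48 = 113
Selection 9: 113 + 48 = 161
Selection 10: 161 + 48 = 209
Selection 11: 209 + 48 = 257
Selection 12: 257 + 48 = 305
Selection 13: 305 + 48 = 353
Selection 14: 353 + 48 = 401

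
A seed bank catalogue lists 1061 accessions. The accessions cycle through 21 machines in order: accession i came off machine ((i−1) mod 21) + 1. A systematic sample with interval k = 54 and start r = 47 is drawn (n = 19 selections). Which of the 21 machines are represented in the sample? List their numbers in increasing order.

2, 5, 8, 11, 14, 17, 20

Consecutive selections differ by k = 54, so their machine numbers differ by 54 mod 21 = 12.
gcd(54, 21) = 3, so the sample visits 21/3 = 7 distinct residues mod 21.
Start 47 is machine 5; the machines hit are 2, 5, 8, 11, 14, 17, 20.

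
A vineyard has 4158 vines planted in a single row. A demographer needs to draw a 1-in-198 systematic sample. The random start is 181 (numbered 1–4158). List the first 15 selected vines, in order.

181, 379, 577, 775, 973, 1171, 1369, 1567, 1765, 1963, 2161, 2359, 2557, 2755, 2953

vine 1: 181
vine 2: 181 + 198 = 379
vine 3: 379 + 198 = 577
vine 4: 577 + 198 = 775
vine 5: 775 + 198 = 973
vine 6: 973 + 198 = 1171
vine 7: 1171 + 198 = 1369
vine 8: 1369 + 198 = 1567
vine 9: 1567 + 198 = 1765
vine 10: 1765 + 198 = 1963
vine 11: 1963 + 198 = 2161
vine 12: 2161 + 198 = 2359
vine 13: 2359 + 198 = 2557
vine 14: 2557 + 198 = 2755
vine 15: 2755 + 198 = 2953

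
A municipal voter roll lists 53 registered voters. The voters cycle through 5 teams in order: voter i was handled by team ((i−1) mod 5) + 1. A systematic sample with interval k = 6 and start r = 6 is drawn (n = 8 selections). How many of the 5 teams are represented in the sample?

Consecutive selections differ by k = 6, so their team numbers differ by 6 mod 5 = 1.
gcd(6, 5) = 1, so the sample visits 5/1 = 5 distinct residues mod 5.
Start 6 is team 1; the teams hit are 1, 2, 3, 4, 5.

5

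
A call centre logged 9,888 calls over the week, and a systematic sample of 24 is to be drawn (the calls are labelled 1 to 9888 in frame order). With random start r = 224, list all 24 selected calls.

k = N/n = 9888/24 = 412
call 1: 224
call 2: 224 + 412 = 636
call 3: 636 + 412 = 1048
call 4: 1048 + 412 = 1460
call 5: 1460 + 412 = 1872
call 6: 1872 + 412 = 2284
call 7: 2284 + 412 = 2696
call 8: 2696 + 412 = 3108
call 9: 3108 + 412 = 3520
call 10: 3520 + 412 = 3932
call 11: 3932 + 412 = 4344
call 12: 4344 + 412 = 4756
call 13: 4756 + 412 = 5168
call 14: 5168 + 412 = 5580
call 15: 5580 + 412 = 5992
call 16: 5992 + 412 = 6404
call 17: 6404 + 412 = 6816
call 18: 6816 + 412 = 7228
call 19: 7228 + 412 = 7640
call 20: 7640 + 412 = 8052
call 21: 8052 + 412 = 8464
call 22: 8464 + 412 = 8876
call 23: 8876 + 412 = 9288
call 24: 9288 + 412 = 9700

224, 636, 1048, 1460, 1872, 2284, 2696, 3108, 3520, 3932, 4344, 4756, 5168, 5580, 5992, 6404, 6816, 7228, 7640, 8052, 8464, 8876, 9288, 9700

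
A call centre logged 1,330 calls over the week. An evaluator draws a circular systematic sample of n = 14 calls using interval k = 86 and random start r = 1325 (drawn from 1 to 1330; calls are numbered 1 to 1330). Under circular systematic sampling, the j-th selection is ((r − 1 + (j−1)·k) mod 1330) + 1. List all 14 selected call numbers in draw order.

1325, 81, 167, 253, 339, 425, 511, 597, 683, 769, 855, 941, 1027, 1113

Selection 1: 1325
Selection 2: 1325 + 86 = 1411 → 1411 − 1330 = 81
Selection 3: 81 + 86 = 167
Selection 4: 167 + 86 = 253
Selection 5: 253 + 86 = 339
Selection 6: 339 + 86 = 425
Selection 7: 425 + 86 = 511
Selection 8: 511 + 86 = 597
Selection 9: 597 + 86 = 683
Selection 10: 683 + 86 = 769
Selection 11: 769 + 86 = 855
Selection 12: 855 + 86 = 941
Selection 13: 941 + 86 = 1027
Selection 14: 1027 + 86 = 1113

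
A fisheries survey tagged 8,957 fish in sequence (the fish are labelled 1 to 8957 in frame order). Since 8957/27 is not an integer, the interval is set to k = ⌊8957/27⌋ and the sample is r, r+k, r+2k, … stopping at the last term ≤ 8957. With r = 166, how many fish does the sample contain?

k = ⌊8957/27⌋ = 331
Achieved size = ⌊(8957 − 166)/331⌋ + 1 = ⌊8791/331⌋ + 1 = 26 + 1 = 27
(last selection: 166 + 26×331 = 8772 ≤ 8957; next would be 9103 > 8957)

27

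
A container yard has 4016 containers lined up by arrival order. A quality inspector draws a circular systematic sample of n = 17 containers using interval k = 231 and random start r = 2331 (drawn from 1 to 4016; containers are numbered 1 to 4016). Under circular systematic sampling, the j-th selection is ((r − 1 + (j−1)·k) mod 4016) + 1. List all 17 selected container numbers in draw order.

2331, 2562, 2793, 3024, 3255, 3486, 3717, 3948, 163, 394, 625, 856, 1087, 1318, 1549, 1780, 2011

Selection 1: 2331
Selection 2: 2331 + 231 = 2562
Selection 3: 2562 + 231 = 2793
Selection 4: 2793 + 231 = 3024
Selection 5: 3024 + 231 = 3255
Selection 6: 3255 + 231 = 3486
Selection 7: 3486 + 231 = 3717
Selection 8: 3717 + 231 = 3948
Selection 9: 3948 + 231 = 4179 → 4179 − 4016 = 163
Selection 10: 163 + 231 = 394
Selection 11: 394 + 231 = 625
Selection 12: 625 + 231 = 856
Selection 13: 856 + 231 = 1087
Selection 14: 1087 + 231 = 1318
Selection 15: 1318 + 231 = 1549
Selection 16: 1549 + 231 = 1780
Selection 17: 1780 + 231 = 2011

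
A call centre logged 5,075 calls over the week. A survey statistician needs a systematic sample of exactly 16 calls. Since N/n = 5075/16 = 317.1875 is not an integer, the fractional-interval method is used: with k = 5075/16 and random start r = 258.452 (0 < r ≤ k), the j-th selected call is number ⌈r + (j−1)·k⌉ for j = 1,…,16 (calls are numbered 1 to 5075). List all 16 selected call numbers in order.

259, 576, 893, 1211, 1528, 1845, 2162, 2479, 2796, 3114, 3431, 3748, 4065, 4382, 4700, 5017

j=1: r + 0k = 258.452 → ⌈·⌉ = 259
j=2: r + 1k = 575.6395 → ⌈·⌉ = 576
j=3: r + 2k = 892.827 → ⌈·⌉ = 893
j=4: r + 3k = 1210.0145 → ⌈·⌉ = 1211
j=5: r + 4k = 1527.202 → ⌈·⌉ = 1528
j=6: r + 5k = 1844.3895 → ⌈·⌉ = 1845
j=7: r + 6k = 2161.577 → ⌈·⌉ = 2162
j=8: r + 7k = 2478.7645 → ⌈·⌉ = 2479
j=9: r + 8k = 2795.952 → ⌈·⌉ = 2796
j=10: r + 9k = 3113.1395 → ⌈·⌉ = 3114
j=11: r + 10k = 3430.327 → ⌈·⌉ = 3431
j=12: r + 11k = 3747.5145 → ⌈·⌉ = 3748
j=13: r + 12k = 4064.702 → ⌈·⌉ = 4065
j=14: r + 13k = 4381.8895 → ⌈·⌉ = 4382
j=15: r + 14k = 4699.077 → ⌈·⌉ = 4700
j=16: r + 15k = 5016.2645 → ⌈·⌉ = 5017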